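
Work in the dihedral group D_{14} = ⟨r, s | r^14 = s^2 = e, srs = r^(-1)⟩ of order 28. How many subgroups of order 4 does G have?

7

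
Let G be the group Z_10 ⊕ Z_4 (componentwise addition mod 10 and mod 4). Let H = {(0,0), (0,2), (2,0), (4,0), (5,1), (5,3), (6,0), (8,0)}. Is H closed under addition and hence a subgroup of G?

No

Closure fails: (4,0) + (5,1) = (9,1) ∉ H. So H is not a subgroup.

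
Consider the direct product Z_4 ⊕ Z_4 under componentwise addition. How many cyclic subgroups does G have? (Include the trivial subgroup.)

10

Group the elements of G by the cyclic subgroup they generate; each cyclic subgroup of order d accounts for φ(d) elements.
Cyclic subgroups by order — order 1: 1; order 2: 3; order 4: 6.
Total: 10.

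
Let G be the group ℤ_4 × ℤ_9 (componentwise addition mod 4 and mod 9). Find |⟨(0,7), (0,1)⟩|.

|⟨(0,7)⟩| = 9 and |⟨(0,1)⟩| = 9, so |H| is a multiple of lcm(9, 9) = 9 and divides |G| = 36.
Closing under the operation: H = {(0,0), (0,1), (0,2), (0,3), (0,4), (0,5), (0,6), (0,7), (0,8)}, so |H| = 9.

9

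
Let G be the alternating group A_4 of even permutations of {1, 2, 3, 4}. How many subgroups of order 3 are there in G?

4

|G| = 12 and 3 | 12, so subgroups of order 3 are possible by Lagrange.
The subgroups of order 3 are: {e, (1 2 3), (1 3 2)}; {e, (1 2 4), (1 4 2)}; {e, (1 3 4), (1 4 3)}; {e, (2 3 4), (2 4 3)}.
So G has 4 subgroups of order 3.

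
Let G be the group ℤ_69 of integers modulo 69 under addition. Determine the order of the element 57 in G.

23

In ℤ_69, the order of an element a is n/gcd(a, n).
gcd(57, 69) = 3, so |⟨57⟩| = 69/3 = 23.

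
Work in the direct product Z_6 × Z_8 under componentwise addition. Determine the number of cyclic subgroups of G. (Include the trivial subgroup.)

16

Each element a generates a cyclic subgroup ⟨a⟩; distinct elements may generate the same one (a cyclic group of order d has φ(d) generators).
Cyclic subgroups by order — order 1: 1; order 2: 3; order 3: 1; order 4: 2; order 6: 3; order 8: 2; order 12: 2; order 24: 2.
Total: 16.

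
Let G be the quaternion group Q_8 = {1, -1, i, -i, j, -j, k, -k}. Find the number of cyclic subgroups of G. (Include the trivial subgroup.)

5

Group the elements of G by the cyclic subgroup they generate; each cyclic subgroup of order d accounts for φ(d) elements.
Cyclic subgroups by order — order 1: 1; order 2: 1; order 4: 3.
Total: 5.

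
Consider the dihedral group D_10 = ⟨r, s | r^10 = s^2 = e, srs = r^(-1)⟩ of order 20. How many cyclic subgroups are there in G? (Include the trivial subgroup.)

Each element a generates a cyclic subgroup ⟨a⟩; distinct elements may generate the same one (a cyclic group of order d has φ(d) generators).
Cyclic subgroups by order — order 1: 1; order 2: 11; order 5: 1; order 10: 1.
Total: 14.

14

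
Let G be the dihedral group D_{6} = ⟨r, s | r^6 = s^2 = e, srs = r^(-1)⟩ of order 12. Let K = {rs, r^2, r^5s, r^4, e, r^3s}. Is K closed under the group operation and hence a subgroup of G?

|K| = 6 divides |G| = 12, consistent with Lagrange.
K contains the identity, every element's inverse is in K, and K is closed under ·: it is a subgroup.

Yes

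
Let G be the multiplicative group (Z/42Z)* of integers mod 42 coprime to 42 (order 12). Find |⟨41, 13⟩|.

4

|⟨41⟩| = 2 and |⟨13⟩| = 2, so |H| is a multiple of lcm(2, 2) = 2 and divides |G| = 12.
Closing under the operation: H = {1, 13, 29, 41}, so |H| = 4.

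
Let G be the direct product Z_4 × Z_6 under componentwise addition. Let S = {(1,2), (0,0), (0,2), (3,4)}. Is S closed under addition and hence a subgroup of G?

(0,2) ∈ S but its inverse (0,4) ∉ S, so S is not a subgroup.

No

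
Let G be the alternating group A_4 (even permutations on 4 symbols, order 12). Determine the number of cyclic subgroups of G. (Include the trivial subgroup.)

8

A cyclic subgroup of order d is generated by each of its φ(d) elements of order d, so the cyclic subgroups of order d number (#elements of order d)/φ(d).
Cyclic subgroups by order — order 1: 1; order 2: 3; order 3: 4.
Total: 8.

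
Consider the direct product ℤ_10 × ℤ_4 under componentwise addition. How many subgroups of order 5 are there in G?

1

|G| = 40 and 5 | 40, so subgroups of order 5 are possible by Lagrange.
The subgroups of order 5 are: {(0,0), (2,0), (4,0), (6,0), (8,0)}.
So G has 1 subgroup of order 5.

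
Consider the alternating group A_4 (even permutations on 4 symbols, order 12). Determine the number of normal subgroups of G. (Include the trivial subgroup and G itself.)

G has 10 subgroups. Checking conjugation-invariance by order — order 1: 1/1 normal; order 2: 0/3 normal; order 3: 0/4 normal; order 4: 1/1 normal; order 12: 1/1 normal.
Total normal subgroups: 3.

3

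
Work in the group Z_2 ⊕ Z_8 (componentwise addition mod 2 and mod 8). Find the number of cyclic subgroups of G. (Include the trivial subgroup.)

8

A cyclic subgroup of order d is generated by each of its φ(d) elements of order d, so the cyclic subgroups of order d number (#elements of order d)/φ(d).
Cyclic subgroups by order — order 1: 1; order 2: 3; order 4: 2; order 8: 2.
Total: 8.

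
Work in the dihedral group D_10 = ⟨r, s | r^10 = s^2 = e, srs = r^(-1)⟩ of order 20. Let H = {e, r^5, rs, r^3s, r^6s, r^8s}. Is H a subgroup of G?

|H| = 6 does not divide |G| = 20, so by Lagrange H is not a subgroup.

No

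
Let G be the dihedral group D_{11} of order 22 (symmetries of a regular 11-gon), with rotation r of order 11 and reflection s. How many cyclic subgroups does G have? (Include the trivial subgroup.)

13

Group the elements of G by the cyclic subgroup they generate; each cyclic subgroup of order d accounts for φ(d) elements.
Cyclic subgroups by order — order 1: 1; order 2: 11; order 11: 1.
Total: 13.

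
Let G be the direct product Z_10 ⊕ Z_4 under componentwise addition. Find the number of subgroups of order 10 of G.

|G| = 40 and 10 | 40, so subgroups of order 10 are possible by Lagrange.
The subgroups of order 10 are: {(0,0), (0,2), (2,0), (2,2), (4,0), (4,2), (6,0), (6,2), (8,0), (8,2)}; {(0,0), (1,0), (2,0), (3,0), (4,0), (5,0), (6,0), (7,0), (8,0), (9,0)}; {(0,0), (1,2), (2,0), (3,2), (4,0), (5,2), (6,0), (7,2), (8,0), (9,2)}.
So G has 3 subgroups of order 10.

3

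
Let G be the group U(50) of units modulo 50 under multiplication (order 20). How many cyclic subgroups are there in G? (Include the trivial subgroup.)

6

Group the elements of G by the cyclic subgroup they generate; each cyclic subgroup of order d accounts for φ(d) elements.
Cyclic subgroups by order — order 1: 1; order 2: 1; order 4: 1; order 5: 1; order 10: 1; order 20: 1.
Total: 6.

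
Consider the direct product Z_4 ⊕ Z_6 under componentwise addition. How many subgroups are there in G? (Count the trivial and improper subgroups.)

|G| = 24, so by Lagrange every subgroup order divides 24. Divisors: 1, 2, 3, 4, 6, 8, 12, 24.
Subgroups by order — order 1: 1; order 2: 3; order 3: 1; order 4: 3; order 6: 3; order 8: 1; order 12: 3; order 24: 1.
Total: 1 + 3 + 1 + 3 + 3 + 1 + 3 + 1 = 16.

16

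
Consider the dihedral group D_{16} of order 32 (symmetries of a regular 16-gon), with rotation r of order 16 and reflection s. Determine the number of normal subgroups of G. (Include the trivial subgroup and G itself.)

8

G has 36 subgroups. Checking conjugation-invariance by order — order 1: 1/1 normal; order 2: 1/17 normal; order 4: 1/9 normal; order 8: 1/5 normal; order 16: 3/3 normal; order 32: 1/1 normal.
Total normal subgroups: 8.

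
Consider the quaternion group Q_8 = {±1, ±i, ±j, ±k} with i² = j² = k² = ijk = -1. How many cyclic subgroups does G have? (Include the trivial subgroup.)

A cyclic subgroup of order d is generated by each of its φ(d) elements of order d, so the cyclic subgroups of order d number (#elements of order d)/φ(d).
Cyclic subgroups by order — order 1: 1; order 2: 1; order 4: 3.
Total: 5.

5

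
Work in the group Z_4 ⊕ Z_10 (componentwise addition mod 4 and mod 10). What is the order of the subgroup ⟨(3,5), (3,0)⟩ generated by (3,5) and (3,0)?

8

|⟨(3,5)⟩| = 4 and |⟨(3,0)⟩| = 4, so |H| is a multiple of lcm(4, 4) = 4 and divides |G| = 40.
Closing under the operation: H = {(0,0), (0,5), (1,0), (1,5), (2,0), (2,5), (3,0), (3,5)}, so |H| = 8.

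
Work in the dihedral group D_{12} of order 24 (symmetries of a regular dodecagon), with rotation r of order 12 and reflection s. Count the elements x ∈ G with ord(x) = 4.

The elements of order 4 are: r^3, r^9.
That's 2.

2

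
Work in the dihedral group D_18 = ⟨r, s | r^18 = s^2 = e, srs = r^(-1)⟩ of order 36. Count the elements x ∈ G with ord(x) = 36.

No element of G has order 36 (even though 36 | 36).

0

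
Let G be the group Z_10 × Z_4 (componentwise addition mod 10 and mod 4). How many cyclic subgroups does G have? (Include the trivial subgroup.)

A cyclic subgroup of order d is generated by each of its φ(d) elements of order d, so the cyclic subgroups of order d number (#elements of order d)/φ(d).
Cyclic subgroups by order — order 1: 1; order 2: 3; order 4: 2; order 5: 1; order 10: 3; order 20: 2.
Total: 12.

12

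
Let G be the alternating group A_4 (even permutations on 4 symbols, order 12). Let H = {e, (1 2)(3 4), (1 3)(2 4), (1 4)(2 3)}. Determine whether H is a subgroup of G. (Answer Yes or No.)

Yes

|H| = 4 divides |G| = 12, consistent with Lagrange.
H contains the identity, every element's inverse is in H, and H is closed under ∘: it is a subgroup.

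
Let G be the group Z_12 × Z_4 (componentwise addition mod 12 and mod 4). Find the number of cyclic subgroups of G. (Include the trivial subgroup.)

20

Group the elements of G by the cyclic subgroup they generate; each cyclic subgroup of order d accounts for φ(d) elements.
Cyclic subgroups by order — order 1: 1; order 2: 3; order 3: 1; order 4: 6; order 6: 3; order 12: 6.
Total: 20.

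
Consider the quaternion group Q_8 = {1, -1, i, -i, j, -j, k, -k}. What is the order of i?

Computing powers of i: the smallest k with (i)^k = e is k = 4.

4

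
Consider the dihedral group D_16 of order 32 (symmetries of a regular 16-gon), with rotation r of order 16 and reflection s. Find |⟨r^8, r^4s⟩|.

4

|⟨r^8⟩| = 2 and |⟨r^4s⟩| = 2, so |H| is a multiple of lcm(2, 2) = 2 and divides |G| = 32.
Closing under the operation: H = {e, r^8, r^4s, r^12s}, so |H| = 4.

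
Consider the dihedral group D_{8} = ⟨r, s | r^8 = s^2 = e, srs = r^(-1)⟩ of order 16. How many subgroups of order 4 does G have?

|G| = 16 and 4 | 16, so subgroups of order 4 are possible by Lagrange.
The subgroups of order 4 are: {e, r^2, r^4, r^6}; {e, r^4, r^2s, r^6s}; {e, r^4, r^3s, r^7s}; {e, r^4, s, r^4s}; … (5 in all).
So G has 5 subgroups of order 4.

5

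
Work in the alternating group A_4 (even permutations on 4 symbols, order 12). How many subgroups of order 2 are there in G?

3

|G| = 12 and 2 | 12, so subgroups of order 2 are possible by Lagrange.
The subgroups of order 2 are: {e, (1 2)(3 4)}; {e, (1 3)(2 4)}; {e, (1 4)(2 3)}.
So G has 3 subgroups of order 2.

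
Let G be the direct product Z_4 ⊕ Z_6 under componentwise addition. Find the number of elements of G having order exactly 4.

4

An element (a,b) has order lcm(ord(a), ord(b)); count pairs with lcm equal to 4.
Enumerating gives 4 such elements.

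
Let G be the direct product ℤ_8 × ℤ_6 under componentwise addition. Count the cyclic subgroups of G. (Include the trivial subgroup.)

16

A cyclic subgroup of order d is generated by each of its φ(d) elements of order d, so the cyclic subgroups of order d number (#elements of order d)/φ(d).
Cyclic subgroups by order — order 1: 1; order 2: 3; order 3: 1; order 4: 2; order 6: 3; order 8: 2; order 12: 2; order 24: 2.
Total: 16.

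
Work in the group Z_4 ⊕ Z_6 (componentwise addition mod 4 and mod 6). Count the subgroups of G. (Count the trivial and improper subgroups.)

|G| = 24, so by Lagrange every subgroup order divides 24. Divisors: 1, 2, 3, 4, 6, 8, 12, 24.
Subgroups by order — order 1: 1; order 2: 3; order 3: 1; order 4: 3; order 6: 3; order 8: 1; order 12: 3; order 24: 1.
Total: 1 + 3 + 1 + 3 + 3 + 1 + 3 + 1 = 16.

16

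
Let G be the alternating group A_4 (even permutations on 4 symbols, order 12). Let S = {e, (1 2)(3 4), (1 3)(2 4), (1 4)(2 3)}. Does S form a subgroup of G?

Yes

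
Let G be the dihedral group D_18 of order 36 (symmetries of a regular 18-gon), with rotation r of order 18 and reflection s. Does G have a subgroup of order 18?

18 | 36. A subgroup of order 18 is {e, r, r^2, r^3, r^4, r^5, r^6, r^7, r^8, r^9, r^10, r^11, r^12, r^13, r^14, r^15, r^16, r^17}.

Yes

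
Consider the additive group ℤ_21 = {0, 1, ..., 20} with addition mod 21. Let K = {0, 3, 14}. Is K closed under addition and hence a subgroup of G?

3 ∈ K but its inverse 18 ∉ K, so K is not a subgroup.

No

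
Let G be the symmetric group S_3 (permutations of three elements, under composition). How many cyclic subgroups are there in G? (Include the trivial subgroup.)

Group the elements of G by the cyclic subgroup they generate; each cyclic subgroup of order d accounts for φ(d) elements.
Cyclic subgroups by order — order 1: 1; order 2: 3; order 3: 1.
Total: 5.

5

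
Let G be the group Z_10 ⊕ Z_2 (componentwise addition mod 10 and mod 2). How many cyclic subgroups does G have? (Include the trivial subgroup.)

Each element a generates a cyclic subgroup ⟨a⟩; distinct elements may generate the same one (a cyclic group of order d has φ(d) generators).
Cyclic subgroups by order — order 1: 1; order 2: 3; order 5: 1; order 10: 3.
Total: 8.

8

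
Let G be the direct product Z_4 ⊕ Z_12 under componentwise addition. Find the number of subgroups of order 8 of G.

|G| = 48 and 8 | 48, so subgroups of order 8 are possible by Lagrange.
The subgroups of order 8 are: {(0,0), (0,3), (0,6), (0,9), (2,0), (2,3), (2,6), (2,9)}; {(0,0), (0,6), (1,0), (1,6), (2,0), (2,6), (3,0), (3,6)}; {(0,0), (0,6), (1,3), (1,9), (2,0), (2,6), (3,3), (3,9)}.
So G has 3 subgroups of order 8.

3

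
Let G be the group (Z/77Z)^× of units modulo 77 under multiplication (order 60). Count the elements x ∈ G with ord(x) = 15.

8

The elements of order 15 are: 4, 9, 16, 25, 37, 53, 58, 60.
That's 8.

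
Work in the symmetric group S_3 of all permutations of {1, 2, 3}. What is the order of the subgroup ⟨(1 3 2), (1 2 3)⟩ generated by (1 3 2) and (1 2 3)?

3

|⟨(1 3 2)⟩| = 3 and |⟨(1 2 3)⟩| = 3, so |H| is a multiple of lcm(3, 3) = 3 and divides |G| = 6.
Closing under the operation: H = {e, (1 2 3), (1 3 2)}, so |H| = 3.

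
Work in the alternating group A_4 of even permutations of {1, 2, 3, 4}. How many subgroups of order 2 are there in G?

|G| = 12 and 2 | 12, so subgroups of order 2 are possible by Lagrange.
The subgroups of order 2 are: {e, (1 2)(3 4)}; {e, (1 3)(2 4)}; {e, (1 4)(2 3)}.
So G has 3 subgroups of order 2.

3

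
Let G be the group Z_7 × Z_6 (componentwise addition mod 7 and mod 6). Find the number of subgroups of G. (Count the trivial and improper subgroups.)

8

|G| = 42, so by Lagrange every subgroup order divides 42. Divisors: 1, 2, 3, 6, 7, 14, 21, 42.
Subgroups by order — order 1: 1; order 2: 1; order 3: 1; order 6: 1; order 7: 1; order 14: 1; order 21: 1; order 42: 1.
Total: 1 + 1 + 1 + 1 + 1 + 1 + 1 + 1 = 8.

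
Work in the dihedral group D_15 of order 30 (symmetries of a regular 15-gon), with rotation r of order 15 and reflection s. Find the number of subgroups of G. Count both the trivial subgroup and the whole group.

28

|G| = 30, so by Lagrange every subgroup order divides 30. Divisors: 1, 2, 3, 5, 6, 10, 15, 30.
Subgroups by order — order 1: 1; order 2: 15; order 3: 1; order 5: 1; order 6: 5; order 10: 3; order 15: 1; order 30: 1.
Total: 1 + 15 + 1 + 1 + 5 + 3 + 1 + 1 = 28.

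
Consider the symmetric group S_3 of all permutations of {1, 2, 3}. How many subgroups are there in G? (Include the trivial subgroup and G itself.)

|G| = 6, so by Lagrange every subgroup order divides 6. Divisors: 1, 2, 3, 6.
Subgroups by order — order 1: 1; order 2: 3; order 3: 1; order 6: 1.
Total: 1 + 3 + 1 + 1 = 6.

6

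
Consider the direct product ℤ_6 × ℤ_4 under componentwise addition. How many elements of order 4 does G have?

4

An element (a,b) has order lcm(ord(a), ord(b)); count pairs with lcm equal to 4.
Enumerating gives 4 such elements.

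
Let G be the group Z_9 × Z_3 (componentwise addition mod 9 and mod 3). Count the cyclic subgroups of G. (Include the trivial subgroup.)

8

Each element a generates a cyclic subgroup ⟨a⟩; distinct elements may generate the same one (a cyclic group of order d has φ(d) generators).
Cyclic subgroups by order — order 1: 1; order 3: 4; order 9: 3.
Total: 8.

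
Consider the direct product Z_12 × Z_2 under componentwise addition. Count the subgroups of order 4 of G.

3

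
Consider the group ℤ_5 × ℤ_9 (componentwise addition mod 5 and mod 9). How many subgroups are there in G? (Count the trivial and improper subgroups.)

|G| = 45, so by Lagrange every subgroup order divides 45. Divisors: 1, 3, 5, 9, 15, 45.
Subgroups by order — order 1: 1; order 3: 1; order 5: 1; order 9: 1; order 15: 1; order 45: 1.
Total: 1 + 1 + 1 + 1 + 1 + 1 = 6.

6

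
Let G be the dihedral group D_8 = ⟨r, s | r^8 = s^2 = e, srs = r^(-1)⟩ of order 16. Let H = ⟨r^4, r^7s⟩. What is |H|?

4

|⟨r^4⟩| = 2 and |⟨r^7s⟩| = 2, so |H| is a multiple of lcm(2, 2) = 2 and divides |G| = 16.
Closing under the operation: H = {e, r^4, r^3s, r^7s}, so |H| = 4.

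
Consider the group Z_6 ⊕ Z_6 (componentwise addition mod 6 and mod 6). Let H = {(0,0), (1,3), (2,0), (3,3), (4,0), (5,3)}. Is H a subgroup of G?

Yes

|H| = 6 divides |G| = 36, consistent with Lagrange.
H contains the identity, every element's inverse is in H, and H is closed under +: it is a subgroup.
In fact H = ⟨(1,3)⟩.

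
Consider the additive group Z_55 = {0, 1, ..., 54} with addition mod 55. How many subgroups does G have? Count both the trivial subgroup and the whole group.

4

Subgroups of the cyclic group Z_55 correspond bijectively to divisors of 55.
Divisors of 55: 1, 5, 11, 55.
So Z_55 has 4 subgroups.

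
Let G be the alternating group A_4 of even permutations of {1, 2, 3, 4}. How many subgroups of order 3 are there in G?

|G| = 12 and 3 | 12, so subgroups of order 3 are possible by Lagrange.
The subgroups of order 3 are: {e, (1 2 3), (1 3 2)}; {e, (1 2 4), (1 4 2)}; {e, (1 3 4), (1 4 3)}; {e, (2 3 4), (2 4 3)}.
So G has 4 subgroups of order 3.

4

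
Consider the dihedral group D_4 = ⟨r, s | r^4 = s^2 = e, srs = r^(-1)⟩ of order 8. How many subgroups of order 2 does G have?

|G| = 8 and 2 | 8, so subgroups of order 2 are possible by Lagrange.
The subgroups of order 2 are: {e, r^2}; {e, r^2s}; {e, r^3s}; {e, rs}; … (5 in all).
So G has 5 subgroups of order 2.

5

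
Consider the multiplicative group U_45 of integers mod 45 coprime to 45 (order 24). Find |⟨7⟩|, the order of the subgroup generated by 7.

12

Compute successive powers of 7 mod 45: 7, 4, 28, 16, 22, 19, 43, 31, …; 7^12 ≡ 1 (mod 45).
So |⟨7⟩| = 12.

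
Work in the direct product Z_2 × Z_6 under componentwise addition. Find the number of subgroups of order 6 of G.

3

|G| = 12 and 6 | 12, so subgroups of order 6 are possible by Lagrange.
The subgroups of order 6 are: {(0,0), (0,1), (0,2), (0,3), (0,4), (0,5)}; {(0,0), (0,2), (0,4), (1,0), (1,2), (1,4)}; {(0,0), (0,2), (0,4), (1,1), (1,3), (1,5)}.
So G has 3 subgroups of order 6.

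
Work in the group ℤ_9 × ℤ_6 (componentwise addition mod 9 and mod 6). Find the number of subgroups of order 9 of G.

4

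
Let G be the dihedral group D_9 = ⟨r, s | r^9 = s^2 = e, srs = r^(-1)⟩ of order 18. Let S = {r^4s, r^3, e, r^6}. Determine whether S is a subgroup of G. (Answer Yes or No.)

No

|S| = 4 does not divide |G| = 18, so by Lagrange S is not a subgroup.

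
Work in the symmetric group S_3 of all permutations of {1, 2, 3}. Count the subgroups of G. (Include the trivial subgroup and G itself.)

6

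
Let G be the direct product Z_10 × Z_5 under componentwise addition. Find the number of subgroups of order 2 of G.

1

|G| = 50 and 2 | 50, so subgroups of order 2 are possible by Lagrange.
The subgroups of order 2 are: {(0,0), (5,0)}.
So G has 1 subgroup of order 2.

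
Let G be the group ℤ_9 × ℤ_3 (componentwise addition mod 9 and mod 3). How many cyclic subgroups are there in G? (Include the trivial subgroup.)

A cyclic subgroup of order d is generated by each of its φ(d) elements of order d, so the cyclic subgroups of order d number (#elements of order d)/φ(d).
Cyclic subgroups by order — order 1: 1; order 3: 4; order 9: 3.
Total: 8.

8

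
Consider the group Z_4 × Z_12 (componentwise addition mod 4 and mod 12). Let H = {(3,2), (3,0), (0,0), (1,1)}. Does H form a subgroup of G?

(1,1) ∈ H but its inverse (3,11) ∉ H, so H is not a subgroup.

No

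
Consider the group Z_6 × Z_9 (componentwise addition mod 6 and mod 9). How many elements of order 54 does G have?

An element (a,b) has order lcm(ord(a), ord(b)); count pairs with lcm equal to 54.
Enumerating gives 0 such elements.

0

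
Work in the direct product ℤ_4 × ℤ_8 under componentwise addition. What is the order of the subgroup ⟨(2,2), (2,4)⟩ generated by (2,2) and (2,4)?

8

|⟨(2,2)⟩| = 4 and |⟨(2,4)⟩| = 2, so |H| is a multiple of lcm(4, 2) = 4 and divides |G| = 32.
Closing under the operation: H = {(0,0), (0,2), (0,4), (0,6), (2,0), (2,2), (2,4), (2,6)}, so |H| = 8.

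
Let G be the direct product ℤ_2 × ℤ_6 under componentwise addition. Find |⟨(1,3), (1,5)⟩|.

|⟨(1,3)⟩| = 2 and |⟨(1,5)⟩| = 6, so |H| is a multiple of lcm(2, 6) = 6 and divides |G| = 12.
Closing under the operation: H = {(0,0), (0,2), (0,4), (1,1), (1,3), (1,5)}, so |H| = 6.

6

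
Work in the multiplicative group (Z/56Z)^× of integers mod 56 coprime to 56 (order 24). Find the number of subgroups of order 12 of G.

7

|G| = 24 and 12 | 24, so subgroups of order 12 are possible by Lagrange.
The subgroups of order 12 are: {1, 5, 9, 11, 13, 25, 31, 43, 45, 47, 51, 55}; {1, 9, 11, 15, 23, 25, 29, 37, 39, 43, 51, 53}; {1, 3, 9, 11, 17, 19, 25, 27, 33, 41, 43, 51}; {1, 3, 5, 9, 13, 15, 19, 23, 25, 27, 39, 45}; … (7 in all).
So G has 7 subgroups of order 12.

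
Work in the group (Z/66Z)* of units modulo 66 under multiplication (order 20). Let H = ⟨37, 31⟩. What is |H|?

|⟨37⟩| = 5 and |⟨31⟩| = 5, so |H| is a multiple of lcm(5, 5) = 5 and divides |G| = 20.
Closing under the operation: H = {1, 25, 31, 37, 49}, so |H| = 5.

5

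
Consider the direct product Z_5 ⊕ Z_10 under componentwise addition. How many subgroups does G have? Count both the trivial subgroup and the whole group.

|G| = 50, so by Lagrange every subgroup order divides 50. Divisors: 1, 2, 5, 10, 25, 50.
Subgroups by order — order 1: 1; order 2: 1; order 5: 6; order 10: 6; order 25: 1; order 50: 1.
Total: 1 + 1 + 6 + 6 + 1 + 1 = 16.

16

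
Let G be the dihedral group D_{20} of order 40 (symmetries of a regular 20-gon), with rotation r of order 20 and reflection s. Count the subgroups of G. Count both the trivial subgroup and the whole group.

|G| = 40, so by Lagrange every subgroup order divides 40. Divisors: 1, 2, 4, 5, 8, 10, 20, 40.
Subgroups by order — order 1: 1; order 2: 21; order 4: 11; order 5: 1; order 8: 5; order 10: 5; order 20: 3; order 40: 1.
Total: 1 + 21 + 11 + 1 + 5 + 5 + 3 + 1 = 48.

48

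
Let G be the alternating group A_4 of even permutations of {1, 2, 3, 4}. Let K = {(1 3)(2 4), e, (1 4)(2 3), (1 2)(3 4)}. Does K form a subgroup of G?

Yes

|K| = 4 divides |G| = 12, consistent with Lagrange.
K contains the identity, every element's inverse is in K, and K is closed under ∘: it is a subgroup.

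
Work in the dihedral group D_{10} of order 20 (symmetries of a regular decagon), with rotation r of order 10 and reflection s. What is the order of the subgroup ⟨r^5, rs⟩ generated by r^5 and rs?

|⟨r^5⟩| = 2 and |⟨rs⟩| = 2, so |H| is a multiple of lcm(2, 2) = 2 and divides |G| = 20.
Closing under the operation: H = {e, r^5, rs, r^6s}, so |H| = 4.

4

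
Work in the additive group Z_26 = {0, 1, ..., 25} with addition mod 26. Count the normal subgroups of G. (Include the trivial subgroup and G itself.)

4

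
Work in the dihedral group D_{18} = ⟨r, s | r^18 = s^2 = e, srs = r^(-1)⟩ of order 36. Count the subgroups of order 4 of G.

|G| = 36 and 4 | 36, so subgroups of order 4 are possible by Lagrange.
The subgroups of order 4 are: {e, r^9, rs, r^10s}; {e, r^9, r^2s, r^11s}; {e, r^9, r^3s, r^12s}; {e, r^9, r^4s, r^13s}; … (9 in all).
So G has 9 subgroups of order 4.

9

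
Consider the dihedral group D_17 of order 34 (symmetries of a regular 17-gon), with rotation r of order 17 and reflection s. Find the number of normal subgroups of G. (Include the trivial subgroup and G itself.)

3

G has 20 subgroups. Checking conjugation-invariance by order — order 1: 1/1 normal; order 2: 0/17 normal; order 17: 1/1 normal; order 34: 1/1 normal.
Total normal subgroups: 3.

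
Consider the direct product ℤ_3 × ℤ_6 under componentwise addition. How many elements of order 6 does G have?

An element (a,b) has order lcm(ord(a), ord(b)); count pairs with lcm equal to 6.
Enumerating gives 8 such elements.

8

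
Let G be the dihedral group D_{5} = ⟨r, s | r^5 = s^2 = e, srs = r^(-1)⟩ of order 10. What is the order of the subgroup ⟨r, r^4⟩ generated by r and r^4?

5

|⟨r⟩| = 5 and |⟨r^4⟩| = 5, so |H| is a multiple of lcm(5, 5) = 5 and divides |G| = 10.
Closing under the operation: H = {e, r, r^2, r^3, r^4}, so |H| = 5.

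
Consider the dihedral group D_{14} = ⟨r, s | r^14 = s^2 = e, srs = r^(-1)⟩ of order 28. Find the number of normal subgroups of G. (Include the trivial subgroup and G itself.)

G has 28 subgroups. Checking conjugation-invariance by order — order 1: 1/1 normal; order 2: 1/15 normal; order 4: 0/7 normal; order 7: 1/1 normal; order 14: 3/3 normal; order 28: 1/1 normal.
Total normal subgroups: 7.

7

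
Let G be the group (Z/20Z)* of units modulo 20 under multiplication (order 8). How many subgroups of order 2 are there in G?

3

|G| = 8 and 2 | 8, so subgroups of order 2 are possible by Lagrange.
The subgroups of order 2 are: {1, 11}; {1, 19}; {1, 9}.
So G has 3 subgroups of order 2.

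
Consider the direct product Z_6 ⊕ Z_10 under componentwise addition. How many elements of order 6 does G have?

6

An element (a,b) has order lcm(ord(a), ord(b)); count pairs with lcm equal to 6.
Enumerating gives 6 such elements.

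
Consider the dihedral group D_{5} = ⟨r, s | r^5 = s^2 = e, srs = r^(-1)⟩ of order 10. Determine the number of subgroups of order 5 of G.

|G| = 10 and 5 | 10, so subgroups of order 5 are possible by Lagrange.
The subgroups of order 5 are: {e, r, r^2, r^3, r^4}.
So G has 1 subgroup of order 5.

1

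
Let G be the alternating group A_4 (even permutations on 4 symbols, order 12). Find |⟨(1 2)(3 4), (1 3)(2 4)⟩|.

4

|⟨(1 2)(3 4)⟩| = 2 and |⟨(1 3)(2 4)⟩| = 2, so |H| is a multiple of lcm(2, 2) = 2 and divides |G| = 12.
Closing under the operation: H = {e, (1 2)(3 4), (1 3)(2 4), (1 4)(2 3)}, so |H| = 4.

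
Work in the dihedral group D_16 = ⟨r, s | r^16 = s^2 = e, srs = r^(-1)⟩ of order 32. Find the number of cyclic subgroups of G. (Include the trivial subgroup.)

21

Group the elements of G by the cyclic subgroup they generate; each cyclic subgroup of order d accounts for φ(d) elements.
Cyclic subgroups by order — order 1: 1; order 2: 17; order 4: 1; order 8: 1; order 16: 1.
Total: 21.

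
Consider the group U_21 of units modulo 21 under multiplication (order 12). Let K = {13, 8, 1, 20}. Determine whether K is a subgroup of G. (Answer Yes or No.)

|K| = 4 divides |G| = 12, consistent with Lagrange.
K contains the identity, every element's inverse is in K, and K is closed under ·: it is a subgroup.

Yes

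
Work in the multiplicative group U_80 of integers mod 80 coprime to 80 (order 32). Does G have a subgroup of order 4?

4 | 32. A subgroup of order 4 is {1, 11, 41, 51}.

Yes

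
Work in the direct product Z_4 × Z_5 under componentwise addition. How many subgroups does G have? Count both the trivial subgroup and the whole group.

|G| = 20, so by Lagrange every subgroup order divides 20. Divisors: 1, 2, 4, 5, 10, 20.
Subgroups by order — order 1: 1; order 2: 1; order 4: 1; order 5: 1; order 10: 1; order 20: 1.
Total: 1 + 1 + 1 + 1 + 1 + 1 = 6.

6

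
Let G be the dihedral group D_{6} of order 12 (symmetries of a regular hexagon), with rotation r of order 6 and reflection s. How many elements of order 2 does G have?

7

The elements of order 2 are: r^3, s, rs, r^2s, r^3s, r^4s, r^5s.
That's 7.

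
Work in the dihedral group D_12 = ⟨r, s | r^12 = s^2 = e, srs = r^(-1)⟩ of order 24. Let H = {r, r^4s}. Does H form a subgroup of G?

The identity e ∉ H, so H is not a subgroup.

No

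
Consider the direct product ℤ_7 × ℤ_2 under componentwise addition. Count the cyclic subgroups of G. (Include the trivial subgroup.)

4

Group the elements of G by the cyclic subgroup they generate; each cyclic subgroup of order d accounts for φ(d) elements.
Cyclic subgroups by order — order 1: 1; order 2: 1; order 7: 1; order 14: 1.
Total: 4.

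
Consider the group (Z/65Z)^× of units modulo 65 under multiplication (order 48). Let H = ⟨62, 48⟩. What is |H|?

24

|⟨62⟩| = 12 and |⟨48⟩| = 12, so |H| is a multiple of lcm(12, 12) = 12 and divides |G| = 48.
Closing under the operation: H = {1, 3, 4, 9, 12, 14, 16, 17, 22, 23, 27, 29, 36, 38, 42, 43, 48, 49, 51, 53, 56, 61, 62, 64}, so |H| = 24.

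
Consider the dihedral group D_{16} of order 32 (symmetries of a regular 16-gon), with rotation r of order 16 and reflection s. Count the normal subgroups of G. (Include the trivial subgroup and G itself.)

8

G has 36 subgroups. Checking conjugation-invariance by order — order 1: 1/1 normal; order 2: 1/17 normal; order 4: 1/9 normal; order 8: 1/5 normal; order 16: 3/3 normal; order 32: 1/1 normal.
Total normal subgroups: 8.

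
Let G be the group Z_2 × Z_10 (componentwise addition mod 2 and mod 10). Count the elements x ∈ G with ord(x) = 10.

12

An element (a,b) has order lcm(ord(a), ord(b)); count pairs with lcm equal to 10.
Enumerating gives 12 such elements.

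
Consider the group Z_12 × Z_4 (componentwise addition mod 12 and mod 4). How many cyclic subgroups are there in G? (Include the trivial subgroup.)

20

A cyclic subgroup of order d is generated by each of its φ(d) elements of order d, so the cyclic subgroups of order d number (#elements of order d)/φ(d).
Cyclic subgroups by order — order 1: 1; order 2: 3; order 3: 1; order 4: 6; order 6: 3; order 12: 6.
Total: 20.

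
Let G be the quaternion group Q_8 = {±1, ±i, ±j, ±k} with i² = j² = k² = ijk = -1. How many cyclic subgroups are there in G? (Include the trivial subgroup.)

5

Each element a generates a cyclic subgroup ⟨a⟩; distinct elements may generate the same one (a cyclic group of order d has φ(d) generators).
Cyclic subgroups by order — order 1: 1; order 2: 1; order 4: 3.
Total: 5.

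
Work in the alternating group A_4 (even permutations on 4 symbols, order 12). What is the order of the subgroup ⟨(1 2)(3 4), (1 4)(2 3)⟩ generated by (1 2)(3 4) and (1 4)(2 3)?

|⟨(1 2)(3 4)⟩| = 2 and |⟨(1 4)(2 3)⟩| = 2, so |H| is a multiple of lcm(2, 2) = 2 and divides |G| = 12.
Closing under the operation: H = {e, (1 2)(3 4), (1 3)(2 4), (1 4)(2 3)}, so |H| = 4.

4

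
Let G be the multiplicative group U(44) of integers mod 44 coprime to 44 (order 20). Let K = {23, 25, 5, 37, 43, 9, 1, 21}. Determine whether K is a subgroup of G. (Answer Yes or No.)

|K| = 8 does not divide |G| = 20, so by Lagrange K is not a subgroup.

No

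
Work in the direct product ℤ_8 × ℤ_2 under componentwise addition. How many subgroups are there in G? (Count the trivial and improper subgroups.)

11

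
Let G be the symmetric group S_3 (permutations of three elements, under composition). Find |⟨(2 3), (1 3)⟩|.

6

|⟨(2 3)⟩| = 2 and |⟨(1 3)⟩| = 2, so |H| is a multiple of lcm(2, 2) = 2 and divides |G| = 6.
Closing {(2 3), (1 3)} under the group operation gives all of G, so |H| = 6.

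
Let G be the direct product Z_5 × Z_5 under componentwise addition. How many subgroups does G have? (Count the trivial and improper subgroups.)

|G| = 25, so by Lagrange every subgroup order divides 25. Divisors: 1, 5, 25.
Subgroups by order — order 1: 1; order 5: 6; order 25: 1.
Total: 1 + 6 + 1 = 8.

8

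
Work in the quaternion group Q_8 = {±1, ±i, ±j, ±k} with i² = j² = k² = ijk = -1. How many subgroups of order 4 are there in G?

|G| = 8 and 4 | 8, so subgroups of order 4 are possible by Lagrange.
The subgroups of order 4 are: {1, -1, i, -i}; {1, -1, j, -j}; {1, -1, k, -k}.
So G has 3 subgroups of order 4.

3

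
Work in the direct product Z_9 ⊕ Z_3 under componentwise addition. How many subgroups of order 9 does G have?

|G| = 27 and 9 | 27, so subgroups of order 9 are possible by Lagrange.
The subgroups of order 9 are: {(0,0), (0,1), (0,2), (3,0), (3,1), (3,2), (6,0), (6,1), (6,2)}; {(0,0), (1,0), (2,0), (3,0), (4,0), (5,0), (6,0), (7,0), (8,0)}; {(0,0), (1,1), (2,2), (3,0), (4,1), (5,2), (6,0), (7,1), (8,2)}; {(0,0), (1,2), (2,1), (3,0), (4,2), (5,1), (6,0), (7,2), (8,1)}.
So G has 4 subgroups of order 9.

4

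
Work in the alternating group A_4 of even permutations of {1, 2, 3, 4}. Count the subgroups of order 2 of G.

3

|G| = 12 and 2 | 12, so subgroups of order 2 are possible by Lagrange.
The subgroups of order 2 are: {e, (1 2)(3 4)}; {e, (1 3)(2 4)}; {e, (1 4)(2 3)}.
So G has 3 subgroups of order 2.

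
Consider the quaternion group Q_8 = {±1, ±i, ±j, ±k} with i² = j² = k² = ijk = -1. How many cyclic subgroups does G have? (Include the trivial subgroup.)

A cyclic subgroup of order d is generated by each of its φ(d) elements of order d, so the cyclic subgroups of order d number (#elements of order d)/φ(d).
Cyclic subgroups by order — order 1: 1; order 2: 1; order 4: 3.
Total: 5.

5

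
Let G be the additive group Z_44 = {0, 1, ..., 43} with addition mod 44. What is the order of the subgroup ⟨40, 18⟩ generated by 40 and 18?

22

|⟨40⟩| = 11 and |⟨18⟩| = 22, so |H| is a multiple of lcm(11, 22) = 22 and divides |G| = 44.
Closing under the operation: H = {0, 2, 4, 6, 8, 10, 12, 14, 16, 18, 20, 22, 24, 26, 28, 30, 32, 34, 36, 38, 40, 42}, so |H| = 22.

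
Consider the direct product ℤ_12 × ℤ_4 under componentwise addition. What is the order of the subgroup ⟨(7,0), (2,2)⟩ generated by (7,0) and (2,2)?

|⟨(7,0)⟩| = 12 and |⟨(2,2)⟩| = 6, so |H| is a multiple of lcm(12, 6) = 12 and divides |G| = 48.
Closing under the operation: H = {(0,0), (0,2), (1,0), (1,2), (2,0), (2,2), (3,0), (3,2), (4,0), (4,2), (5,0), (5,2), (6,0), (6,2), (7,0), (7,2), (8,0), (8,2), (9,0), (9,2), (10,0), (10,2), (11,0), (11,2)}, so |H| = 24.

24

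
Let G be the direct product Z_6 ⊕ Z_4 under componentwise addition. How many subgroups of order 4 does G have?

3

|G| = 24 and 4 | 24, so subgroups of order 4 are possible by Lagrange.
The subgroups of order 4 are: {(0,0), (0,1), (0,2), (0,3)}; {(0,0), (0,2), (3,0), (3,2)}; {(0,0), (0,2), (3,1), (3,3)}.
So G has 3 subgroups of order 4.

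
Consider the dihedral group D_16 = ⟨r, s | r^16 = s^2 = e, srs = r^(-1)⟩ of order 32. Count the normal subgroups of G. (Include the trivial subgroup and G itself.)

G has 36 subgroups. Checking conjugation-invariance by order — order 1: 1/1 normal; order 2: 1/17 normal; order 4: 1/9 normal; order 8: 1/5 normal; order 16: 3/3 normal; order 32: 1/1 normal.
Total normal subgroups: 8.

8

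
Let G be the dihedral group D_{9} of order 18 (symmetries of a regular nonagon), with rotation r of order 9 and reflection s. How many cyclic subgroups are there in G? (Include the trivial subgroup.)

12

Each element a generates a cyclic subgroup ⟨a⟩; distinct elements may generate the same one (a cyclic group of order d has φ(d) generators).
Cyclic subgroups by order — order 1: 1; order 2: 9; order 3: 1; order 9: 1.
Total: 12.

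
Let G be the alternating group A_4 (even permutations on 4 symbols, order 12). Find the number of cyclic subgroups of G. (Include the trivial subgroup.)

8

A cyclic subgroup of order d is generated by each of its φ(d) elements of order d, so the cyclic subgroups of order d number (#elements of order d)/φ(d).
Cyclic subgroups by order — order 1: 1; order 2: 3; order 3: 4.
Total: 8.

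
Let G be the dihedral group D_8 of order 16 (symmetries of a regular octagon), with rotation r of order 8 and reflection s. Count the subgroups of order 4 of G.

|G| = 16 and 4 | 16, so subgroups of order 4 are possible by Lagrange.
The subgroups of order 4 are: {e, r^2, r^4, r^6}; {e, r^4, r^2s, r^6s}; {e, r^4, r^3s, r^7s}; {e, r^4, s, r^4s}; … (5 in all).
So G has 5 subgroups of order 4.

5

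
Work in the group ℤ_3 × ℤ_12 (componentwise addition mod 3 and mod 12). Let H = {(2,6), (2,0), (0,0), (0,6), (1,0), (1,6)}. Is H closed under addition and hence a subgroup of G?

|H| = 6 divides |G| = 36, consistent with Lagrange.
H contains the identity, every element's inverse is in H, and H is closed under +: it is a subgroup.
In fact H = ⟨(2,6)⟩.

Yes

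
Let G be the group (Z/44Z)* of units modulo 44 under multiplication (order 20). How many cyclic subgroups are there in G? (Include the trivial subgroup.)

Group the elements of G by the cyclic subgroup they generate; each cyclic subgroup of order d accounts for φ(d) elements.
Cyclic subgroups by order — order 1: 1; order 2: 3; order 5: 1; order 10: 3.
Total: 8.

8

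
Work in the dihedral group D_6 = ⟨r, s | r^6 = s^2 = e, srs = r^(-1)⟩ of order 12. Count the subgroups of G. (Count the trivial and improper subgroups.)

16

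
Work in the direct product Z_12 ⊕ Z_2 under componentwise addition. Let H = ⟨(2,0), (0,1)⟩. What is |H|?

|⟨(2,0)⟩| = 6 and |⟨(0,1)⟩| = 2, so |H| is a multiple of lcm(6, 2) = 6 and divides |G| = 24.
Closing under the operation: H = {(0,0), (0,1), (2,0), (2,1), (4,0), (4,1), (6,0), (6,1), (8,0), (8,1), (10,0), (10,1)}, so |H| = 12.

12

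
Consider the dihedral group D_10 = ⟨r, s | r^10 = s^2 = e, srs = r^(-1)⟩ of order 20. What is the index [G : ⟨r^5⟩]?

|⟨r^5⟩| = 2 and |G| = 20.
By Lagrange, [G : H] = |G|/|H| = 20/2 = 10.

10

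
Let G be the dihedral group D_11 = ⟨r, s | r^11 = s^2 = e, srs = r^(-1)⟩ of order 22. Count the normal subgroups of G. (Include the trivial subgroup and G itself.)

3

G has 14 subgroups. Checking conjugation-invariance by order — order 1: 1/1 normal; order 2: 0/11 normal; order 11: 1/1 normal; order 22: 1/1 normal.
Total normal subgroups: 3.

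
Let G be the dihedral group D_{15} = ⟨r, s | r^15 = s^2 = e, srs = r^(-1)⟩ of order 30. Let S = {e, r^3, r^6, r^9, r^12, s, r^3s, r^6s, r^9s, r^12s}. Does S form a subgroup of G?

Yes

|S| = 10 divides |G| = 30, consistent with Lagrange.
S contains the identity, every element's inverse is in S, and S is closed under ·: it is a subgroup.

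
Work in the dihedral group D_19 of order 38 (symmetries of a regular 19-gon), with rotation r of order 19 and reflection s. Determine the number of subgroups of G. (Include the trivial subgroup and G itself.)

22

|G| = 38, so by Lagrange every subgroup order divides 38. Divisors: 1, 2, 19, 38.
Subgroups by order — order 1: 1; order 2: 19; order 19: 1; order 38: 1.
Total: 1 + 19 + 1 + 1 = 22.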